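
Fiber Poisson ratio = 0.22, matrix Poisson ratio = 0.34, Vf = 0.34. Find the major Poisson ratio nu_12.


nu_12 = nu_f*Vf + nu_m*(1-Vf) = 0.22*0.34 + 0.34*0.66 = 0.2992

0.2992


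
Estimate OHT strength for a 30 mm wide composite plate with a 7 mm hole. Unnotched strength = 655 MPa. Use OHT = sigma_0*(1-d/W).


OHT = sigma_0*(1-d/W) = 655*(1-7/30) = 502.2 MPa

502.2 MPa


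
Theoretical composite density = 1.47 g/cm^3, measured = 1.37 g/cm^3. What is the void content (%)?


Void% = (rho_theo - rho_actual)/rho_theo * 100 = (1.47 - 1.37)/1.47 * 100 = 6.8%

6.8%


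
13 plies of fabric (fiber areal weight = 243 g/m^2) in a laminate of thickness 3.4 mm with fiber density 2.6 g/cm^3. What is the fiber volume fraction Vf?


Vf = n * FAW / (rho_f * h * 1000) = 13 * 243 / (2.6 * 3.4 * 1000) = 0.3574

0.3574


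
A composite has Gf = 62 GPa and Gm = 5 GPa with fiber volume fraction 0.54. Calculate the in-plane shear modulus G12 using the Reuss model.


1/G12 = Vf/Gf + (1-Vf)/Gm = 0.54/62 + 0.46/5
G12 = 9.93 GPa

9.93 GPa


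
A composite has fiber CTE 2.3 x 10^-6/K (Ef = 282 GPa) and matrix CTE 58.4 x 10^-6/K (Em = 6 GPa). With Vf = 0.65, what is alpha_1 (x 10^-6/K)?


E1 = Ef*Vf + Em*(1-Vf) = 185.4
alpha_1 = (alpha_f*Ef*Vf + alpha_m*Em*(1-Vf))/E1 = 2.94 x 10^-6/K

2.94 x 10^-6/K


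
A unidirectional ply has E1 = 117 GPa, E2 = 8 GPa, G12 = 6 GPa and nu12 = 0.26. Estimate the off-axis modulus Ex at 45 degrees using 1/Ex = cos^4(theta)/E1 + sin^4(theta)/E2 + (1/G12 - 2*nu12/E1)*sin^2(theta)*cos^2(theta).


cos^4(45) = 0.25, sin^4(45) = 0.25, sin^2(45)*cos^2(45) = 0.25
1/G12 - 2*nu12/E1 = 1/6 - 2*0.26/117 = 0.162222 GPa^-1
1/Ex = 0.25/117 + 0.25/8 + 0.162222*0.25 = 0.0739423 GPa^-1
Ex = 13.52 GPa

13.52 GPa


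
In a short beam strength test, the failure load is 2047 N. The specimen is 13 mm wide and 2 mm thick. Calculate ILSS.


ILSS = 3F/(4bh) = 3*2047/(4*13*2) = 59.05 MPa

59.05 MPa


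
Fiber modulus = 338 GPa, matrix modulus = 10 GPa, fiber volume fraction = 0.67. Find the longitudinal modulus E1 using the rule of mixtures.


E1 = Ef*Vf + Em*(1-Vf) = 338*0.67 + 10*0.33 = 229.76 GPa

229.76 GPa


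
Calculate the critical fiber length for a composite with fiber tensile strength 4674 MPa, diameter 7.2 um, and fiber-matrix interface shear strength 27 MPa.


Lc = sigma_f * d / (2 * tau_i) = 4674 * 7.2 / (2 * 27) = 623.2 um

623.2 um


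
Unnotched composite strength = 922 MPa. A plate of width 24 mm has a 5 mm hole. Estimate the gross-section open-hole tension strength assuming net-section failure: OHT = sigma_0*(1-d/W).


OHT = sigma_0*(1-d/W) = 922*(1-5/24) = 729.9 MPa

729.9 MPa


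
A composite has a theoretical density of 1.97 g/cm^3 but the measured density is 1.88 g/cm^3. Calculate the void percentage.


Void% = (rho_theo - rho_actual)/rho_theo * 100 = (1.97 - 1.88)/1.97 * 100 = 4.57%

4.57%


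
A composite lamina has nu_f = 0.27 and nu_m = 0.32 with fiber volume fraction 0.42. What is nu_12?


nu_12 = nu_f*Vf + nu_m*(1-Vf) = 0.27*0.42 + 0.32*0.58 = 0.299

0.299


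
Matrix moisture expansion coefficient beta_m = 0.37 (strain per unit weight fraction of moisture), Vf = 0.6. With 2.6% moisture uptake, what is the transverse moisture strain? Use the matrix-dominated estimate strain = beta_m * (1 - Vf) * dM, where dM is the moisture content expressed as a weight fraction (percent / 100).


dM = 2.6/100 = 0.026
strain = beta_m * (1-Vf) * dM = 0.37 * 0.4 * 0.026 = 0.003848

0.003848


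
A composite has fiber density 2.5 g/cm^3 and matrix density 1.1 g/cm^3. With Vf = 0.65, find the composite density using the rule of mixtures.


rho_c = rho_f*Vf + rho_m*(1-Vf) = 2.5*0.65 + 1.1*0.35 = 2.01 g/cm^3

2.01 g/cm^3


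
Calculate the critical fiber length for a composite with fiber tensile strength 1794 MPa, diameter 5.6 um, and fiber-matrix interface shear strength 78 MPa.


Lc = sigma_f * d / (2 * tau_i) = 1794 * 5.6 / (2 * 78) = 64.4 um

64.4 um


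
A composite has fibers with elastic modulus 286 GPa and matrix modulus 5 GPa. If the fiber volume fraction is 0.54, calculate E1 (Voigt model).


E1 = Ef*Vf + Em*(1-Vf) = 286*0.54 + 5*0.46 = 156.74 GPa

156.74 GPa


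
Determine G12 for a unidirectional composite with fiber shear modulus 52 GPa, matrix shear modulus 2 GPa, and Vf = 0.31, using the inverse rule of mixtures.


1/G12 = Vf/Gf + (1-Vf)/Gm = 0.31/52 + 0.69/2
G12 = 2.85 GPa

2.85 GPa


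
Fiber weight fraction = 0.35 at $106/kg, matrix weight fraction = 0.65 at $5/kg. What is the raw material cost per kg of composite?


Cost = cost_f*Wf + cost_m*Wm = 106*0.35 + 5*0.65 = $40.35/kg

$40.35/kg


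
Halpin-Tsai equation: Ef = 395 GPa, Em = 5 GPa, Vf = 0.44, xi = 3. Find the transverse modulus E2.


eta = (Ef/Em - 1)/(Ef/Em + xi) = (79.0 - 1)/(79.0 + 3) = 0.9512
E2 = Em*(1+xi*eta*Vf)/(1-eta*Vf) = 19.4 GPa

19.4 GPa


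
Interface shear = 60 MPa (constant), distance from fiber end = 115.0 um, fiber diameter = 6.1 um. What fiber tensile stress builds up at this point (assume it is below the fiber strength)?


Force balance: sigma_f * (pi*d^2/4) = tau * (pi*d) * x  ->  sigma_f = 4 * tau * x / d
sigma_f = 4 * 60 * 115.0 / 6.1 = 4524.6 MPa

4524.6 MPa


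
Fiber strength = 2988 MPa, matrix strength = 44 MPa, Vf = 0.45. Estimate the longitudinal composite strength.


sigma_1 = sigma_f*Vf + sigma_m*(1-Vf) = 2988*0.45 + 44*0.55 = 1368.8 MPa

1368.8 MPa


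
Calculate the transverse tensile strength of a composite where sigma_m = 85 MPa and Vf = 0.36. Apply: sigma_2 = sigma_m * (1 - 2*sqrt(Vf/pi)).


factor = 1 - 2*sqrt(0.36/pi) = 0.323
sigma_2 = 85 * 0.323 = 27.45 MPa

27.45 MPa


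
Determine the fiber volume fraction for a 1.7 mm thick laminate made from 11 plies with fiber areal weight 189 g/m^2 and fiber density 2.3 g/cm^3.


Vf = n * FAW / (rho_f * h * 1000) = 11 * 189 / (2.3 * 1.7 * 1000) = 0.5317

0.5317


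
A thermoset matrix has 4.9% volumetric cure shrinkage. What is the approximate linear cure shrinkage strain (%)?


Linear shrinkage ≈ vol_shrink/3 = 4.9/3 = 1.633%

1.633%


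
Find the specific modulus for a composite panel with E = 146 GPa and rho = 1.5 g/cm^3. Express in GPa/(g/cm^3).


Specific stiffness = E/rho = 146/1.5 = 97.3 GPa/(g/cm^3)

97.3 GPa/(g/cm^3)


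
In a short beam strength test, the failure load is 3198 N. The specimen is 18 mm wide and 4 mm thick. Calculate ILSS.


ILSS = 3F/(4bh) = 3*3198/(4*18*4) = 33.31 MPa

33.31 MPa


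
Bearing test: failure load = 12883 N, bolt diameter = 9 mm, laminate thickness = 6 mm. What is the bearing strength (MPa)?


sigma_br = F/(d*h) = 12883/(9*6) = 238.6 MPa

238.6 MPa


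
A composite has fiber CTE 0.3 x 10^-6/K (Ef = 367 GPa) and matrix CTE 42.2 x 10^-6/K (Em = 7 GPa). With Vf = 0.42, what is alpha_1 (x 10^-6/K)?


E1 = Ef*Vf + Em*(1-Vf) = 158.2
alpha_1 = (alpha_f*Ef*Vf + alpha_m*Em*(1-Vf))/E1 = 1.38 x 10^-6/K

1.38 x 10^-6/K


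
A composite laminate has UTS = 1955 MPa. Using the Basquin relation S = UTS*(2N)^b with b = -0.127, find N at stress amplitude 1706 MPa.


N = 0.5 * (S/UTS)^(1/b) = 0.5 * (1706/1955)^(1/-0.127) = 1.4617 cycles

1.4617 cycles


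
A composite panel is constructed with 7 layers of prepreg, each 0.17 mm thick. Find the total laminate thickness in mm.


h = n * t_ply = 7 * 0.17 = 1.19 mm

1.19 mm


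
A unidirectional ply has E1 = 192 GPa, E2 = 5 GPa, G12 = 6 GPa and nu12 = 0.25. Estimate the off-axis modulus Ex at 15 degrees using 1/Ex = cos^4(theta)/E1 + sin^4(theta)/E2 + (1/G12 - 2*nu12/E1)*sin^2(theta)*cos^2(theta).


cos^4(15) = 0.870513, sin^4(15) = 0.004487, sin^2(15)*cos^2(15) = 0.0625
1/G12 - 2*nu12/E1 = 1/6 - 2*0.25/192 = 0.164063 GPa^-1
1/Ex = 0.870513/192 + 0.004487/5 + 0.164063*0.0625 = 0.0156853 GPa^-1
Ex = 63.75 GPa

63.75 GPa


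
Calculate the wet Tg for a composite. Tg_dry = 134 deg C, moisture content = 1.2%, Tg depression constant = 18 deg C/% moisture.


Tg_wet = Tg_dry - k*moisture = 134 - 18*1.2 = 112.4 deg C

112.4 deg C


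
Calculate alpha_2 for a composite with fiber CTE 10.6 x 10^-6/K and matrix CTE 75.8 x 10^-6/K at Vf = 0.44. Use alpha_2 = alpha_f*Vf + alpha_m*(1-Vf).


alpha_2 = alpha_f*Vf + alpha_m*(1-Vf) = 10.6*0.44 + 75.8*0.56 = 47.1 x 10^-6/K

47.1 x 10^-6/K


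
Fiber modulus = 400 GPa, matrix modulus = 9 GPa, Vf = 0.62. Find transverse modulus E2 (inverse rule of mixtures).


1/E2 = Vf/Ef + (1-Vf)/Em = 0.62/400 + 0.38/9
E2 = 22.85 GPa

22.85 GPa


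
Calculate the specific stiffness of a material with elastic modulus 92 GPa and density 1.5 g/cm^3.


Specific stiffness = E/rho = 92/1.5 = 61.3 GPa/(g/cm^3)

61.3 GPa/(g/cm^3)


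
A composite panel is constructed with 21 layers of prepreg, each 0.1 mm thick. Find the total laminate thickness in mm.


h = n * t_ply = 21 * 0.1 = 2.1 mm

2.1 mm


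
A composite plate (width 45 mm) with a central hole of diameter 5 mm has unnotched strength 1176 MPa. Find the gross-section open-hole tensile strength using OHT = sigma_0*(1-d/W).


OHT = sigma_0*(1-d/W) = 1176*(1-5/45) = 1045.3 MPa

1045.3 MPa


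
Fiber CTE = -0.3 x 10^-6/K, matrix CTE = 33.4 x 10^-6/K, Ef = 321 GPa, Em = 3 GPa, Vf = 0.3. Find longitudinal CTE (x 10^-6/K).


E1 = Ef*Vf + Em*(1-Vf) = 98.4
alpha_1 = (alpha_f*Ef*Vf + alpha_m*Em*(1-Vf))/E1 = 0.42 x 10^-6/K

0.42 x 10^-6/K


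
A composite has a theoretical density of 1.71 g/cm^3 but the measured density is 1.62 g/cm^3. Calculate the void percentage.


Void% = (rho_theo - rho_actual)/rho_theo * 100 = (1.71 - 1.62)/1.71 * 100 = 5.26%

5.26%


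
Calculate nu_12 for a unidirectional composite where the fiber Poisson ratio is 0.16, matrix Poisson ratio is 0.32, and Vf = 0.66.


nu_12 = nu_f*Vf + nu_m*(1-Vf) = 0.16*0.66 + 0.32*0.34 = 0.2144

0.2144


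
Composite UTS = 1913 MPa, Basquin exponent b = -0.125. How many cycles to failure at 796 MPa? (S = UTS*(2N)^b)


N = 0.5 * (S/UTS)^(1/b) = 0.5 * (796/1913)^(1/-0.125) = 556.3976 cycles

556.3976 cycles


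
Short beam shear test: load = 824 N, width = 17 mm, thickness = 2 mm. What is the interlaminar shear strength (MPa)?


ILSS = 3F/(4bh) = 3*824/(4*17*2) = 18.18 MPa

18.18 MPa


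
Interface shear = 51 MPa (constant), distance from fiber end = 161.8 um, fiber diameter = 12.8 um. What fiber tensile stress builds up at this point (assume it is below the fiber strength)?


Force balance: sigma_f * (pi*d^2/4) = tau * (pi*d) * x  ->  sigma_f = 4 * tau * x / d
sigma_f = 4 * 51 * 161.8 / 12.8 = 2578.7 MPa

2578.7 MPa


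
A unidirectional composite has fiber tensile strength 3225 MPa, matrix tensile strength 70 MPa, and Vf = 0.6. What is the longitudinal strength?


sigma_1 = sigma_f*Vf + sigma_m*(1-Vf) = 3225*0.6 + 70*0.4 = 1963.0 MPa

1963.0 MPa


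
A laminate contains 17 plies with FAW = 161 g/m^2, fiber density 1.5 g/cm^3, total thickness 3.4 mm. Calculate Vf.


Vf = n * FAW / (rho_f * h * 1000) = 17 * 161 / (1.5 * 3.4 * 1000) = 0.5367

0.5367


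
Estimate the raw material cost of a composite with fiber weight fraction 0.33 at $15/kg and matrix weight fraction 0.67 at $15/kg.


Cost = cost_f*Wf + cost_m*Wm = 15*0.33 + 15*0.67 = $15.0/kg

$15.0/kg


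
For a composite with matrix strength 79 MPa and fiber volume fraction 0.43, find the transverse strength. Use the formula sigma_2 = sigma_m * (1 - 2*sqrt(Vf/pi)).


factor = 1 - 2*sqrt(0.43/pi) = 0.2601
sigma_2 = 79 * 0.2601 = 20.55 MPa

20.55 MPa


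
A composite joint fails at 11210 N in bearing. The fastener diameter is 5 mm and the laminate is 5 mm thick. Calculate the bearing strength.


sigma_br = F/(d*h) = 11210/(5*5) = 448.4 MPa

448.4 MPa


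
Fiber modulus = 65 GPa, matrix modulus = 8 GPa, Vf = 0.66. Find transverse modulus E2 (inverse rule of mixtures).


1/E2 = Vf/Ef + (1-Vf)/Em = 0.66/65 + 0.34/8
E2 = 18.99 GPa

18.99 GPa


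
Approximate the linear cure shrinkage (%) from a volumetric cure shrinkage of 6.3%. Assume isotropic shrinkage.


Linear shrinkage ≈ vol_shrink/3 = 6.3/3 = 2.1%

2.1%


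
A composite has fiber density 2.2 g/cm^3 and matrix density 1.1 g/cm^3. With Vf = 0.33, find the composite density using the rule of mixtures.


rho_c = rho_f*Vf + rho_m*(1-Vf) = 2.2*0.33 + 1.1*0.67 = 1.463 g/cm^3

1.463 g/cm^3


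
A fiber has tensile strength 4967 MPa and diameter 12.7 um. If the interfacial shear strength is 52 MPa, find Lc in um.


Lc = sigma_f * d / (2 * tau_i) = 4967 * 12.7 / (2 * 52) = 606.5 um

606.5 um


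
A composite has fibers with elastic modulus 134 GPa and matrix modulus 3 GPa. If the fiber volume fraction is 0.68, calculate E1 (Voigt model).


E1 = Ef*Vf + Em*(1-Vf) = 134*0.68 + 3*0.32 = 92.08 GPa

92.08 GPa


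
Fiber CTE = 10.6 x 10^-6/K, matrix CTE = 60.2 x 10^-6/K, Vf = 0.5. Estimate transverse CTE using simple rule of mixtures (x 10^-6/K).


alpha_2 = alpha_f*Vf + alpha_m*(1-Vf) = 10.6*0.5 + 60.2*0.5 = 35.4 x 10^-6/K

35.4 x 10^-6/K


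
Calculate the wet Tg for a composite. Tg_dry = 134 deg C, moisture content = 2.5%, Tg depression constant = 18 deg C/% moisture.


Tg_wet = Tg_dry - k*moisture = 134 - 18*2.5 = 89.0 deg C

89.0 deg C


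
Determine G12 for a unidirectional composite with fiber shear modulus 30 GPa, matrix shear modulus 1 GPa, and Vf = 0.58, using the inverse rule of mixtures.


1/G12 = Vf/Gf + (1-Vf)/Gm = 0.58/30 + 0.42/1
G12 = 2.28 GPa

2.28 GPa


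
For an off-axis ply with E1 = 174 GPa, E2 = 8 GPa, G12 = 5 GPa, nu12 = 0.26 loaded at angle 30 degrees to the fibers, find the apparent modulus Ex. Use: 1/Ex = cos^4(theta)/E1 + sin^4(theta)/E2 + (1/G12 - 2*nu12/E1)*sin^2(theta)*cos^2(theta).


cos^4(30) = 0.5625, sin^4(30) = 0.0625, sin^2(30)*cos^2(30) = 0.1875
1/G12 - 2*nu12/E1 = 1/5 - 2*0.26/174 = 0.197011 GPa^-1
1/Ex = 0.5625/174 + 0.0625/8 + 0.197011*0.1875 = 0.0479849 GPa^-1
Ex = 20.84 GPa

20.84 GPa


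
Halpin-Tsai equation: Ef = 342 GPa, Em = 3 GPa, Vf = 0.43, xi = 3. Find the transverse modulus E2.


eta = (Ef/Em - 1)/(Ef/Em + xi) = (114.0 - 1)/(114.0 + 3) = 0.9658
E2 = Em*(1+xi*eta*Vf)/(1-eta*Vf) = 11.52 GPa

11.52 GPa


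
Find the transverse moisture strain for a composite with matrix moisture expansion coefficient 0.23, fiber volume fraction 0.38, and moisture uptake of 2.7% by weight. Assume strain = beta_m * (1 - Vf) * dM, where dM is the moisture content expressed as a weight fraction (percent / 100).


dM = 2.7/100 = 0.027
strain = beta_m * (1-Vf) * dM = 0.23 * 0.62 * 0.027 = 0.0038502

0.0038502


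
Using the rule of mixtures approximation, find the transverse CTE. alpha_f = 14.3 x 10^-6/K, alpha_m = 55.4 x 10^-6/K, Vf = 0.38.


alpha_2 = alpha_f*Vf + alpha_m*(1-Vf) = 14.3*0.38 + 55.4*0.62 = 39.8 x 10^-6/K

39.8 x 10^-6/K


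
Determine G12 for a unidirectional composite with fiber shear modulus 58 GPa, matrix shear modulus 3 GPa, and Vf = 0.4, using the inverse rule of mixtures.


1/G12 = Vf/Gf + (1-Vf)/Gm = 0.4/58 + 0.6/3
G12 = 4.83 GPa

4.83 GPa


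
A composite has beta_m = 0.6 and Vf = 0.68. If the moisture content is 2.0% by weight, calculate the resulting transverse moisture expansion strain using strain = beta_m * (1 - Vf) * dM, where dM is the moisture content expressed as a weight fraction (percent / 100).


dM = 2.0/100 = 0.02
strain = beta_m * (1-Vf) * dM = 0.6 * 0.32 * 0.02 = 0.00384

0.00384


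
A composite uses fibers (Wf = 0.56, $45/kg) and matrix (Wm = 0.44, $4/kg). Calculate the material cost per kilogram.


Cost = cost_f*Wf + cost_m*Wm = 45*0.56 + 4*0.44 = $26.96/kg

$26.96/kg


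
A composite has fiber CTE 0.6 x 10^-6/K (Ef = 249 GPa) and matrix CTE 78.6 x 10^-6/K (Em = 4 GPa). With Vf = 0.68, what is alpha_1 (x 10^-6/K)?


E1 = Ef*Vf + Em*(1-Vf) = 170.6
alpha_1 = (alpha_f*Ef*Vf + alpha_m*Em*(1-Vf))/E1 = 1.19 x 10^-6/K

1.19 x 10^-6/K


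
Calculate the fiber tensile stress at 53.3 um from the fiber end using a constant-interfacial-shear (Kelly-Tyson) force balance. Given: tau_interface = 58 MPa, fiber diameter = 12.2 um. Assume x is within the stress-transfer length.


Force balance: sigma_f * (pi*d^2/4) = tau * (pi*d) * x  ->  sigma_f = 4 * tau * x / d
sigma_f = 4 * 58 * 53.3 / 12.2 = 1013.6 MPa

1013.6 MPa


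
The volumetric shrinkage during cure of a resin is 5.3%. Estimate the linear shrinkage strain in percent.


Linear shrinkage ≈ vol_shrink/3 = 5.3/3 = 1.767%

1.767%


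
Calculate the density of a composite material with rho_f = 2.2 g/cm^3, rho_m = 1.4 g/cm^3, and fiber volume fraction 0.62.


rho_c = rho_f*Vf + rho_m*(1-Vf) = 2.2*0.62 + 1.4*0.38 = 1.896 g/cm^3

1.896 g/cm^3


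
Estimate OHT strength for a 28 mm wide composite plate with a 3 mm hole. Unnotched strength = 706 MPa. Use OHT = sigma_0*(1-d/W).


OHT = sigma_0*(1-d/W) = 706*(1-3/28) = 630.4 MPa

630.4 MPa


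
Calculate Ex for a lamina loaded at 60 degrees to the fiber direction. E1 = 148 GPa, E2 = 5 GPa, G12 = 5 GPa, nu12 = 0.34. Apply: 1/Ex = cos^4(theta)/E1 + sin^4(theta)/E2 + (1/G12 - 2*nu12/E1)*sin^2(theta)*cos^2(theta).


cos^4(60) = 0.0625, sin^4(60) = 0.5625, sin^2(60)*cos^2(60) = 0.1875
1/G12 - 2*nu12/E1 = 1/5 - 2*0.34/148 = 0.195405 GPa^-1
1/Ex = 0.0625/148 + 0.5625/5 + 0.195405*0.1875 = 0.1495608 GPa^-1
Ex = 6.69 GPa

6.69 GPa


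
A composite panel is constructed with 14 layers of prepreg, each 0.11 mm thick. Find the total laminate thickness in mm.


h = n * t_ply = 14 * 0.11 = 1.54 mm

1.54 mm


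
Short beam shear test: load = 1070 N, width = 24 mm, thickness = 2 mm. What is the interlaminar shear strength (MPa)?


ILSS = 3F/(4bh) = 3*1070/(4*24*2) = 16.72 MPa

16.72 MPa


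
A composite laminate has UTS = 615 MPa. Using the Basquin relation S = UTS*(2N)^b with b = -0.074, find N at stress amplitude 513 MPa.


N = 0.5 * (S/UTS)^(1/b) = 0.5 * (513/615)^(1/-0.074) = 5.7978 cycles

5.7978 cycles


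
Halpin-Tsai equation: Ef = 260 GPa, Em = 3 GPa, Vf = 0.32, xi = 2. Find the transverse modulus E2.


eta = (Ef/Em - 1)/(Ef/Em + xi) = (86.6667 - 1)/(86.6667 + 2) = 0.9662
E2 = Em*(1+xi*eta*Vf)/(1-eta*Vf) = 7.03 GPa

7.03 GPa


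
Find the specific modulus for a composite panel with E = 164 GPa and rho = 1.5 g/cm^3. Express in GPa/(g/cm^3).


Specific stiffness = E/rho = 164/1.5 = 109.3 GPa/(g/cm^3)

109.3 GPa/(g/cm^3)


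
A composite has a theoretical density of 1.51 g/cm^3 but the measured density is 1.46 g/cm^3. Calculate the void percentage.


Void% = (rho_theo - rho_actual)/rho_theo * 100 = (1.51 - 1.46)/1.51 * 100 = 3.31%

3.31%


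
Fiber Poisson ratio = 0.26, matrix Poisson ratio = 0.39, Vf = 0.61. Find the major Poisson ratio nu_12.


nu_12 = nu_f*Vf + nu_m*(1-Vf) = 0.26*0.61 + 0.39*0.39 = 0.3107

0.3107


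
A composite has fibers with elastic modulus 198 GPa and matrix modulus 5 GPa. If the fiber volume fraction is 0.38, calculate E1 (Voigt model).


E1 = Ef*Vf + Em*(1-Vf) = 198*0.38 + 5*0.62 = 78.34 GPa

78.34 GPa


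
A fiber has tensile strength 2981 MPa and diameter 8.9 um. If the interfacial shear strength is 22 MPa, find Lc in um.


Lc = sigma_f * d / (2 * tau_i) = 2981 * 8.9 / (2 * 22) = 603.0 um

603.0 um


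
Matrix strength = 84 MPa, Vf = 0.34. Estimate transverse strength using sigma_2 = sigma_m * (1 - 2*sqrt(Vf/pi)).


factor = 1 - 2*sqrt(0.34/pi) = 0.342
sigma_2 = 84 * 0.342 = 28.73 MPa

28.73 MPa


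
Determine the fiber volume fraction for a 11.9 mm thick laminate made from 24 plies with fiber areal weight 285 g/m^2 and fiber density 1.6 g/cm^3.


Vf = n * FAW / (rho_f * h * 1000) = 24 * 285 / (1.6 * 11.9 * 1000) = 0.3592

0.3592


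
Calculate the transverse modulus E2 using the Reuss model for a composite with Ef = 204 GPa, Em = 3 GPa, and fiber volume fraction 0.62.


1/E2 = Vf/Ef + (1-Vf)/Em = 0.62/204 + 0.38/3
E2 = 7.71 GPa

7.71 GPa


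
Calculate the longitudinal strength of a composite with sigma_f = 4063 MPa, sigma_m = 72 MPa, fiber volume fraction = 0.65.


sigma_1 = sigma_f*Vf + sigma_m*(1-Vf) = 4063*0.65 + 72*0.35 = 2666.2 MPa

2666.2 MPa


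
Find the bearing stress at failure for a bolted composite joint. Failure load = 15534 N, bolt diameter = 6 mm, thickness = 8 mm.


sigma_br = F/(d*h) = 15534/(6*8) = 323.6 MPa

323.6 MPa


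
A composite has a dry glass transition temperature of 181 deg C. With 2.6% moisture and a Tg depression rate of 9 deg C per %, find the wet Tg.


Tg_wet = Tg_dry - k*moisture = 181 - 9*2.6 = 157.6 deg C

157.6 deg C


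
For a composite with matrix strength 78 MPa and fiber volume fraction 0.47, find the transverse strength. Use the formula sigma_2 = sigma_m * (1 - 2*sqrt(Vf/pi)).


factor = 1 - 2*sqrt(0.47/pi) = 0.2264
sigma_2 = 78 * 0.2264 = 17.66 MPa

17.66 MPa


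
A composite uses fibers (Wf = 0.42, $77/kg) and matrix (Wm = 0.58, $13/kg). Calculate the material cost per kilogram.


Cost = cost_f*Wf + cost_m*Wm = 77*0.42 + 13*0.58 = $39.88/kg

$39.88/kg


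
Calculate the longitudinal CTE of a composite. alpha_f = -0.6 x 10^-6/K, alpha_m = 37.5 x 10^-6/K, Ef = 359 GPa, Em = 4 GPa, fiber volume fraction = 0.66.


E1 = Ef*Vf + Em*(1-Vf) = 238.3
alpha_1 = (alpha_f*Ef*Vf + alpha_m*Em*(1-Vf))/E1 = -0.38 x 10^-6/K

-0.38 x 10^-6/K


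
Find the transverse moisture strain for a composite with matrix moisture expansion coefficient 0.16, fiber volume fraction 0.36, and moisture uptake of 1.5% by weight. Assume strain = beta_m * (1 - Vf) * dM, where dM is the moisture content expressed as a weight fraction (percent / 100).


dM = 1.5/100 = 0.015
strain = beta_m * (1-Vf) * dM = 0.16 * 0.64 * 0.015 = 0.001536

0.001536


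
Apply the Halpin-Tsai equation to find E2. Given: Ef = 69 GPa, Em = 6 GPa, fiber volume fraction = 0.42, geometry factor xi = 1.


eta = (Ef/Em - 1)/(Ef/Em + xi) = (11.5 - 1)/(11.5 + 1) = 0.84
E2 = Em*(1+xi*eta*Vf)/(1-eta*Vf) = 12.54 GPa

12.54 GPa


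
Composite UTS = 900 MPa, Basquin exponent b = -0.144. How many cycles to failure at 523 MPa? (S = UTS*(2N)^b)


N = 0.5 * (S/UTS)^(1/b) = 0.5 * (523/900)^(1/-0.144) = 21.6800 cycles

21.6800 cycles


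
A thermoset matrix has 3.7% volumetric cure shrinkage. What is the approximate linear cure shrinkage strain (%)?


Linear shrinkage ≈ vol_shrink/3 = 3.7/3 = 1.233%

1.233%


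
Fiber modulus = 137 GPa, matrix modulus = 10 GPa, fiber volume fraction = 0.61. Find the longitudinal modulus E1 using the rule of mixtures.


E1 = Ef*Vf + Em*(1-Vf) = 137*0.61 + 10*0.39 = 87.47 GPa

87.47 GPa


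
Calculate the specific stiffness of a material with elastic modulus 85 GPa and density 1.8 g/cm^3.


Specific stiffness = E/rho = 85/1.8 = 47.2 GPa/(g/cm^3)

47.2 GPa/(g/cm^3)


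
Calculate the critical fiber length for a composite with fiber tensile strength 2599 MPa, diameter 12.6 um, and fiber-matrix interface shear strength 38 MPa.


Lc = sigma_f * d / (2 * tau_i) = 2599 * 12.6 / (2 * 38) = 430.9 um

430.9 um


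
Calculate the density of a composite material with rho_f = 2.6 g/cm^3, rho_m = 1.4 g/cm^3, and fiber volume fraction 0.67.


rho_c = rho_f*Vf + rho_m*(1-Vf) = 2.6*0.67 + 1.4*0.33 = 2.204 g/cm^3

2.204 g/cm^3


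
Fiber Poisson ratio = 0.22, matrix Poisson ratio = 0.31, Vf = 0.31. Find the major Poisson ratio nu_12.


nu_12 = nu_f*Vf + nu_m*(1-Vf) = 0.22*0.31 + 0.31*0.69 = 0.2821

0.2821


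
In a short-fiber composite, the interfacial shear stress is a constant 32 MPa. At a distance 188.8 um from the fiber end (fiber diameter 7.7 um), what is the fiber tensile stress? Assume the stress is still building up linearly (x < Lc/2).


Force balance: sigma_f * (pi*d^2/4) = tau * (pi*d) * x  ->  sigma_f = 4 * tau * x / d
sigma_f = 4 * 32 * 188.8 / 7.7 = 3138.5 MPa

3138.5 MPa


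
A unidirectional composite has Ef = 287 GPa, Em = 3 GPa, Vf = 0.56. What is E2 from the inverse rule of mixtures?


1/E2 = Vf/Ef + (1-Vf)/Em = 0.56/287 + 0.44/3
E2 = 6.73 GPa

6.73 GPa


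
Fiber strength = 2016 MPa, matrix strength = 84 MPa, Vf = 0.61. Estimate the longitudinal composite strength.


sigma_1 = sigma_f*Vf + sigma_m*(1-Vf) = 2016*0.61 + 84*0.39 = 1262.5 MPa

1262.5 MPa


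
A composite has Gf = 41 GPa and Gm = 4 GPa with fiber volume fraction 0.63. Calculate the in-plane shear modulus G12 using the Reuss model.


1/G12 = Vf/Gf + (1-Vf)/Gm = 0.63/41 + 0.37/4
G12 = 9.27 GPa

9.27 GPa


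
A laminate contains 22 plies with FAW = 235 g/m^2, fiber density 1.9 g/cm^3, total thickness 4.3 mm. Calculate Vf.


Vf = n * FAW / (rho_f * h * 1000) = 22 * 235 / (1.9 * 4.3 * 1000) = 0.6328

0.6328


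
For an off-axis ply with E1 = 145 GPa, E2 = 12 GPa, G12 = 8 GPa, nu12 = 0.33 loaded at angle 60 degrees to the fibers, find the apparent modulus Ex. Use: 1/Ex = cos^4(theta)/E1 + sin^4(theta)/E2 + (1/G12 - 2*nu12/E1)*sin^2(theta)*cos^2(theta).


cos^4(60) = 0.0625, sin^4(60) = 0.5625, sin^2(60)*cos^2(60) = 0.1875
1/G12 - 2*nu12/E1 = 1/8 - 2*0.33/145 = 0.120448 GPa^-1
1/Ex = 0.0625/145 + 0.5625/12 + 0.120448*0.1875 = 0.0698901 GPa^-1
Ex = 14.31 GPa

14.31 GPa


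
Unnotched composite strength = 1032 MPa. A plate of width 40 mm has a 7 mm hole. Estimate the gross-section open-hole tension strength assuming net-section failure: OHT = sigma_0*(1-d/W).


OHT = sigma_0*(1-d/W) = 1032*(1-7/40) = 851.4 MPa

851.4 MPa


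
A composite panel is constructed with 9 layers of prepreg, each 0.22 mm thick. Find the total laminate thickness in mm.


h = n * t_ply = 9 * 0.22 = 1.98 mm

1.98 mm


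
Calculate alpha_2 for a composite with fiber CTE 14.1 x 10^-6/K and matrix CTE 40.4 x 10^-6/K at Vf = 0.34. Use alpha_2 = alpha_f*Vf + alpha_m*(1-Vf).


alpha_2 = alpha_f*Vf + alpha_m*(1-Vf) = 14.1*0.34 + 40.4*0.66 = 31.5 x 10^-6/K

31.5 x 10^-6/K


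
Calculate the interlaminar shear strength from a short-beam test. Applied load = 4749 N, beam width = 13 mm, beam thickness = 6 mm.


ILSS = 3F/(4bh) = 3*4749/(4*13*6) = 45.66 MPa

45.66 MPa


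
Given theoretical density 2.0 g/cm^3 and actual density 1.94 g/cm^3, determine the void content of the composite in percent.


Void% = (rho_theo - rho_actual)/rho_theo * 100 = (2.0 - 1.94)/2.0 * 100 = 3.0%

3.0%


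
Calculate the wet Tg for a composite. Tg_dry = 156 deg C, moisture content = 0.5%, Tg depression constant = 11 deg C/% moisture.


Tg_wet = Tg_dry - k*moisture = 156 - 11*0.5 = 150.5 deg C

150.5 deg C


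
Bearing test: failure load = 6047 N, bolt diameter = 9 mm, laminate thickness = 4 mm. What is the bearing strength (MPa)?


sigma_br = F/(d*h) = 6047/(9*4) = 168.0 MPa

168.0 MPa


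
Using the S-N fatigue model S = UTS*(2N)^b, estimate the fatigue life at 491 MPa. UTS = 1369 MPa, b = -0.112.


N = 0.5 * (S/UTS)^(1/b) = 0.5 * (491/1369)^(1/-0.112) = 4732.1543 cycles

4732.1543 cycles


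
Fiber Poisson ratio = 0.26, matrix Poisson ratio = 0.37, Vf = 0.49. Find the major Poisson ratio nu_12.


nu_12 = nu_f*Vf + nu_m*(1-Vf) = 0.26*0.49 + 0.37*0.51 = 0.3161

0.3161


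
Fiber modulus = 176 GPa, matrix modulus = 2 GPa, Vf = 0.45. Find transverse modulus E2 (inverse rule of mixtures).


1/E2 = Vf/Ef + (1-Vf)/Em = 0.45/176 + 0.55/2
E2 = 3.6 GPa

3.6 GPa


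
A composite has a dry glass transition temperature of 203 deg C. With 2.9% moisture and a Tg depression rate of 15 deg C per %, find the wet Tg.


Tg_wet = Tg_dry - k*moisture = 203 - 15*2.9 = 159.5 deg C

159.5 deg C


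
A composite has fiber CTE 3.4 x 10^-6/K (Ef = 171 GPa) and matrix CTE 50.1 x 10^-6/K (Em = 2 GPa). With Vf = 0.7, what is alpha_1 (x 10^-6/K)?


E1 = Ef*Vf + Em*(1-Vf) = 120.3
alpha_1 = (alpha_f*Ef*Vf + alpha_m*Em*(1-Vf))/E1 = 3.63 x 10^-6/K

3.63 x 10^-6/K


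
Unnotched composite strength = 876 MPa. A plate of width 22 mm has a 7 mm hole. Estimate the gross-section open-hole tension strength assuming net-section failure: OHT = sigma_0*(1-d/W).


OHT = sigma_0*(1-d/W) = 876*(1-7/22) = 597.3 MPa

597.3 MPa


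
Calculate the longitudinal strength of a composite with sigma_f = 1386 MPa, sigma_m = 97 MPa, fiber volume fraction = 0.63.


sigma_1 = sigma_f*Vf + sigma_m*(1-Vf) = 1386*0.63 + 97*0.37 = 909.1 MPa

909.1 MPa


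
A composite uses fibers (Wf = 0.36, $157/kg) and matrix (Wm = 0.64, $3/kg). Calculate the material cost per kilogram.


Cost = cost_f*Wf + cost_m*Wm = 157*0.36 + 3*0.64 = $58.44/kg

$58.44/kg


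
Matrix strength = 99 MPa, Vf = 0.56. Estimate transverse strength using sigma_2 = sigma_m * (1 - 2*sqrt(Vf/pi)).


factor = 1 - 2*sqrt(0.56/pi) = 0.1556
sigma_2 = 99 * 0.1556 = 15.4 MPa

15.4 MPa


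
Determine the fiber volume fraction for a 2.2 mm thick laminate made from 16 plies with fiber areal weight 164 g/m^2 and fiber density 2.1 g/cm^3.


Vf = n * FAW / (rho_f * h * 1000) = 16 * 164 / (2.1 * 2.2 * 1000) = 0.568

0.568


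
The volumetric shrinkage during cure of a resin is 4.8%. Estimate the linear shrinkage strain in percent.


Linear shrinkage ≈ vol_shrink/3 = 4.8/3 = 1.6%

1.6%


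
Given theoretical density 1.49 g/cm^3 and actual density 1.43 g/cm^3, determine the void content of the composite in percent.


Void% = (rho_theo - rho_actual)/rho_theo * 100 = (1.49 - 1.43)/1.49 * 100 = 4.03%

4.03%


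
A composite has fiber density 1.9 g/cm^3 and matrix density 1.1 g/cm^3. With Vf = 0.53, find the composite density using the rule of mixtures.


rho_c = rho_f*Vf + rho_m*(1-Vf) = 1.9*0.53 + 1.1*0.47 = 1.524 g/cm^3

1.524 g/cm^3


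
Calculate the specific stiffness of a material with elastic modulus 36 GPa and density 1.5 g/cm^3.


Specific stiffness = E/rho = 36/1.5 = 24.0 GPa/(g/cm^3)

24.0 GPa/(g/cm^3)


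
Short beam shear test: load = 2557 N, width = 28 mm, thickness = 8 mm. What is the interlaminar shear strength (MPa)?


ILSS = 3F/(4bh) = 3*2557/(4*28*8) = 8.56 MPa

8.56 MPa


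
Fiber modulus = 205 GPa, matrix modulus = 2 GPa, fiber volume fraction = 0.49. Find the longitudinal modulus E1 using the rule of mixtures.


E1 = Ef*Vf + Em*(1-Vf) = 205*0.49 + 2*0.51 = 101.47 GPa

101.47 GPa


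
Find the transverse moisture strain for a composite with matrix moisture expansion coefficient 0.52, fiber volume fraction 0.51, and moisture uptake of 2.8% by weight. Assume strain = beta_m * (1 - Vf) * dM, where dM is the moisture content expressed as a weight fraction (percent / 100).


dM = 2.8/100 = 0.028
strain = beta_m * (1-Vf) * dM = 0.52 * 0.49 * 0.028 = 0.0071344

0.0071344


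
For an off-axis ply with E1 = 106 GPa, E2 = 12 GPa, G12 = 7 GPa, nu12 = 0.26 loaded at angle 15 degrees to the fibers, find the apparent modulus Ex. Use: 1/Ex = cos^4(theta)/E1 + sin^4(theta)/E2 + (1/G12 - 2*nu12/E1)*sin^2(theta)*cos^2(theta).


cos^4(15) = 0.870513, sin^4(15) = 0.004487, sin^2(15)*cos^2(15) = 0.0625
1/G12 - 2*nu12/E1 = 1/7 - 2*0.26/106 = 0.137951 GPa^-1
1/Ex = 0.870513/106 + 0.004487/12 + 0.137951*0.0625 = 0.0172083 GPa^-1
Ex = 58.11 GPa

58.11 GPa


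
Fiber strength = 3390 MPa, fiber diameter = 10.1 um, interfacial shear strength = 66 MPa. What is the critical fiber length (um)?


Lc = sigma_f * d / (2 * tau_i) = 3390 * 10.1 / (2 * 66) = 259.4 um

259.4 um


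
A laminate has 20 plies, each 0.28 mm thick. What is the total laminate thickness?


h = n * t_ply = 20 * 0.28 = 5.6 mm

5.6 mm


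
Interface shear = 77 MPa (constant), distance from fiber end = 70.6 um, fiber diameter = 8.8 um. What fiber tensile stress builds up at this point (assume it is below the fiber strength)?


Force balance: sigma_f * (pi*d^2/4) = tau * (pi*d) * x  ->  sigma_f = 4 * tau * x / d
sigma_f = 4 * 77 * 70.6 / 8.8 = 2471.0 MPa

2471.0 MPa


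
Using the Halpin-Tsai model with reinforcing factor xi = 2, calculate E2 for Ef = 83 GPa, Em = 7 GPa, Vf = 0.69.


eta = (Ef/Em - 1)/(Ef/Em + xi) = (11.8571 - 1)/(11.8571 + 2) = 0.7835
E2 = Em*(1+xi*eta*Vf)/(1-eta*Vf) = 31.71 GPa

31.71 GPa


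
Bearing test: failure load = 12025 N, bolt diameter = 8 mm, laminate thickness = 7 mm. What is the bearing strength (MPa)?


sigma_br = F/(d*h) = 12025/(8*7) = 214.7 MPa

214.7 MPa


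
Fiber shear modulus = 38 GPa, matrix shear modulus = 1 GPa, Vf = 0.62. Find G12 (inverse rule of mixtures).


1/G12 = Vf/Gf + (1-Vf)/Gm = 0.62/38 + 0.38/1
G12 = 2.52 GPa

2.52 GPa


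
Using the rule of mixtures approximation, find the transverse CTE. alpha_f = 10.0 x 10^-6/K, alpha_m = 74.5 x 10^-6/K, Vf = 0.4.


alpha_2 = alpha_f*Vf + alpha_m*(1-Vf) = 10.0*0.4 + 74.5*0.6 = 48.7 x 10^-6/K

48.7 x 10^-6/K


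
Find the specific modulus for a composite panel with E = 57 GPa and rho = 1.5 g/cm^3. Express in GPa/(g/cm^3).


Specific stiffness = E/rho = 57/1.5 = 38.0 GPa/(g/cm^3)

38.0 GPa/(g/cm^3)


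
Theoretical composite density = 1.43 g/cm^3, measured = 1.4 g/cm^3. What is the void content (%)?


Void% = (rho_theo - rho_actual)/rho_theo * 100 = (1.43 - 1.4)/1.43 * 100 = 2.1%

2.1%


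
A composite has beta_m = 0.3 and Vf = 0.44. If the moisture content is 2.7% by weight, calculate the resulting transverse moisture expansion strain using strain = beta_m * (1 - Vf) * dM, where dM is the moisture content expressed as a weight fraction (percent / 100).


dM = 2.7/100 = 0.027
strain = beta_m * (1-Vf) * dM = 0.3 * 0.56 * 0.027 = 0.004536

0.004536


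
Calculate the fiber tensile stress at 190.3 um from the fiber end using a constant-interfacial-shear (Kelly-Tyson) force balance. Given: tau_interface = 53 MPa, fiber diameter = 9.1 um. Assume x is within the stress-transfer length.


Force balance: sigma_f * (pi*d^2/4) = tau * (pi*d) * x  ->  sigma_f = 4 * tau * x / d
sigma_f = 4 * 53 * 190.3 / 9.1 = 4433.4 MPa

4433.4 MPa


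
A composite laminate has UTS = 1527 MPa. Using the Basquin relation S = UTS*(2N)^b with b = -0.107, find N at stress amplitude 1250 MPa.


N = 0.5 * (S/UTS)^(1/b) = 0.5 * (1250/1527)^(1/-0.107) = 3.2463 cycles

3.2463 cycles


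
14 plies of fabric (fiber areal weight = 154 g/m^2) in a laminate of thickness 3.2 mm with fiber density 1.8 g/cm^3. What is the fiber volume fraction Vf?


Vf = n * FAW / (rho_f * h * 1000) = 14 * 154 / (1.8 * 3.2 * 1000) = 0.3743

0.3743


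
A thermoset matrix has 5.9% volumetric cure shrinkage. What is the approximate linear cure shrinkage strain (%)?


Linear shrinkage ≈ vol_shrink/3 = 5.9/3 = 1.967%

1.967%


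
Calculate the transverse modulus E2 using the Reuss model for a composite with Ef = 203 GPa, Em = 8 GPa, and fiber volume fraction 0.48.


1/E2 = Vf/Ef + (1-Vf)/Em = 0.48/203 + 0.52/8
E2 = 14.84 GPa

14.84 GPa


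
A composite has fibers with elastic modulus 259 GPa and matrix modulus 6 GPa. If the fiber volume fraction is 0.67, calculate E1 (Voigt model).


E1 = Ef*Vf + Em*(1-Vf) = 259*0.67 + 6*0.33 = 175.51 GPa

175.51 GPa


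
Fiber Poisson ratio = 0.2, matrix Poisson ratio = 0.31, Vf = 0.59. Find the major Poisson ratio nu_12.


nu_12 = nu_f*Vf + nu_m*(1-Vf) = 0.2*0.59 + 0.31*0.41 = 0.2451

0.2451


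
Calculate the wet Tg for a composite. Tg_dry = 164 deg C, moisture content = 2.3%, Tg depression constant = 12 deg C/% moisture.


Tg_wet = Tg_dry - k*moisture = 164 - 12*2.3 = 136.4 deg C

136.4 deg C


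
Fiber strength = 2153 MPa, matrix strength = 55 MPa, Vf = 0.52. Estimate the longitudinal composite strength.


sigma_1 = sigma_f*Vf + sigma_m*(1-Vf) = 2153*0.52 + 55*0.48 = 1146.0 MPa

1146.0 MPa


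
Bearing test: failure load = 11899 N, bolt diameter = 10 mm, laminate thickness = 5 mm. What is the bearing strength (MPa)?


sigma_br = F/(d*h) = 11899/(10*5) = 238.0 MPa

238.0 MPa


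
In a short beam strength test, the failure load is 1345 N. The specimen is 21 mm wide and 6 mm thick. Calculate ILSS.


ILSS = 3F/(4bh) = 3*1345/(4*21*6) = 8.01 MPa

8.01 MPa


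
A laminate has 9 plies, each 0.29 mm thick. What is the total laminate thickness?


h = n * t_ply = 9 * 0.29 = 2.61 mm

2.61 mm


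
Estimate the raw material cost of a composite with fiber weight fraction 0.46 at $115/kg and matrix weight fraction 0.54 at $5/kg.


Cost = cost_f*Wf + cost_m*Wm = 115*0.46 + 5*0.54 = $55.6/kg

$55.6/kg


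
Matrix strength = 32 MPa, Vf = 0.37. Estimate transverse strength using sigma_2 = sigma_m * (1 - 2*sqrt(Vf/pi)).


factor = 1 - 2*sqrt(0.37/pi) = 0.3136
sigma_2 = 32 * 0.3136 = 10.04 MPa

10.04 MPa


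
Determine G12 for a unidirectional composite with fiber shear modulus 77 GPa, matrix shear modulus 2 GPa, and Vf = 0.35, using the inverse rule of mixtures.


1/G12 = Vf/Gf + (1-Vf)/Gm = 0.35/77 + 0.65/2
G12 = 3.03 GPa

3.03 GPa


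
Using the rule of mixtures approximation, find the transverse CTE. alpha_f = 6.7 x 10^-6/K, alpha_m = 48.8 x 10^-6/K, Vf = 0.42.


alpha_2 = alpha_f*Vf + alpha_m*(1-Vf) = 6.7*0.42 + 48.8*0.58 = 31.1 x 10^-6/K

31.1 x 10^-6/K


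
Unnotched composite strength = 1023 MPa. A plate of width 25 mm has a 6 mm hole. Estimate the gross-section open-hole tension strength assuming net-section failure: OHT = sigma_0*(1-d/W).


OHT = sigma_0*(1-d/W) = 1023*(1-6/25) = 777.5 MPa

777.5 MPa


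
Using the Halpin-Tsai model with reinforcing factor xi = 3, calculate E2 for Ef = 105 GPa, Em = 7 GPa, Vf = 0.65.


eta = (Ef/Em - 1)/(Ef/Em + xi) = (15.0 - 1)/(15.0 + 3) = 0.7778
E2 = Em*(1+xi*eta*Vf)/(1-eta*Vf) = 35.63 GPa

35.63 GPa


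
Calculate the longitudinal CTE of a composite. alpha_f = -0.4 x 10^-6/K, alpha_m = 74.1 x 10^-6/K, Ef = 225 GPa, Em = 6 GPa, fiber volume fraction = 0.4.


E1 = Ef*Vf + Em*(1-Vf) = 93.6
alpha_1 = (alpha_f*Ef*Vf + alpha_m*Em*(1-Vf))/E1 = 2.47 x 10^-6/K

2.47 x 10^-6/K


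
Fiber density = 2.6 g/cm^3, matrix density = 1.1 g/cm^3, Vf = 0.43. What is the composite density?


rho_c = rho_f*Vf + rho_m*(1-Vf) = 2.6*0.43 + 1.1*0.57 = 1.745 g/cm^3

1.745 g/cm^3


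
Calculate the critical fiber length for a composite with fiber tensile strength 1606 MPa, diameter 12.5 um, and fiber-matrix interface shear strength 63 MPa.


Lc = sigma_f * d / (2 * tau_i) = 1606 * 12.5 / (2 * 63) = 159.3 um

159.3 um


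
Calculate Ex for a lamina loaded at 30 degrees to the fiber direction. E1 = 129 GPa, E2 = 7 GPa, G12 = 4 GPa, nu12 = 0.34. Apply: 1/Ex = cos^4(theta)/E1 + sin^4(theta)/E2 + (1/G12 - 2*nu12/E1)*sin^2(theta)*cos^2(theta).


cos^4(30) = 0.5625, sin^4(30) = 0.0625, sin^2(30)*cos^2(30) = 0.1875
1/G12 - 2*nu12/E1 = 1/4 - 2*0.34/129 = 0.244729 GPa^-1
1/Ex = 0.5625/129 + 0.0625/7 + 0.244729*0.1875 = 0.0591757 GPa^-1
Ex = 16.9 GPa

16.9 GPa


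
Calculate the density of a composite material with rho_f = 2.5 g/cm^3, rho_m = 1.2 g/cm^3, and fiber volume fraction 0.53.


rho_c = rho_f*Vf + rho_m*(1-Vf) = 2.5*0.53 + 1.2*0.47 = 1.889 g/cm^3

1.889 g/cm^3


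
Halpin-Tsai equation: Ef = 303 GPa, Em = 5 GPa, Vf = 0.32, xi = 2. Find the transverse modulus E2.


eta = (Ef/Em - 1)/(Ef/Em + xi) = (60.6 - 1)/(60.6 + 2) = 0.9521
E2 = Em*(1+xi*eta*Vf)/(1-eta*Vf) = 11.57 GPa

11.57 GPa


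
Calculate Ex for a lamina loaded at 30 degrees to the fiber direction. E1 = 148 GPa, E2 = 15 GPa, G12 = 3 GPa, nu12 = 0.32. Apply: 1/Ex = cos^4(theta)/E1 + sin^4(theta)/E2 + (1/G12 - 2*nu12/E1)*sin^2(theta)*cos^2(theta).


cos^4(30) = 0.5625, sin^4(30) = 0.0625, sin^2(30)*cos^2(30) = 0.1875
1/G12 - 2*nu12/E1 = 1/3 - 2*0.32/148 = 0.329009 GPa^-1
1/Ex = 0.5625/148 + 0.0625/15 + 0.329009*0.1875 = 0.0696565 GPa^-1
Ex = 14.36 GPa

14.36 GPa


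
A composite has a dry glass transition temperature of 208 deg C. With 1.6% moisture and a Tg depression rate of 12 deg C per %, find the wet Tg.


Tg_wet = Tg_dry - k*moisture = 208 - 12*1.6 = 188.8 deg C

188.8 deg C


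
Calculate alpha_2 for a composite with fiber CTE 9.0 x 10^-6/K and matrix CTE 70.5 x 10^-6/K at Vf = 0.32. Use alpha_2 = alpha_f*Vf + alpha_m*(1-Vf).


alpha_2 = alpha_f*Vf + alpha_m*(1-Vf) = 9.0*0.32 + 70.5*0.68 = 50.8 x 10^-6/K

50.8 x 10^-6/K
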